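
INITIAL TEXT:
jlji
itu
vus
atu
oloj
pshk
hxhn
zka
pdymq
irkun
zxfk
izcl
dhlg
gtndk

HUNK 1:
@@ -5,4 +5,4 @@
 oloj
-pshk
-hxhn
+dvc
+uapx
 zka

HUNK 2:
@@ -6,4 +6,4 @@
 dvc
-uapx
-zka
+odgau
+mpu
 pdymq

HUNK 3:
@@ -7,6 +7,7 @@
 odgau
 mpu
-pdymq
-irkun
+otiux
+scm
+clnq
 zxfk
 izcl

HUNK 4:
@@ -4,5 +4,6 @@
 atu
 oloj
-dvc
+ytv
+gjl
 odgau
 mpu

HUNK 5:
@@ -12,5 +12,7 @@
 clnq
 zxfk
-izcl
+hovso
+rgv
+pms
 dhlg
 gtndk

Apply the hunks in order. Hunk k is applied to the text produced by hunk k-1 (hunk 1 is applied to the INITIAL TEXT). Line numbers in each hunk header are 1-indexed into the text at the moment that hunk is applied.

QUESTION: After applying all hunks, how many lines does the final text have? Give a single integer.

Hunk 1: at line 5 remove [pshk,hxhn] add [dvc,uapx] -> 14 lines: jlji itu vus atu oloj dvc uapx zka pdymq irkun zxfk izcl dhlg gtndk
Hunk 2: at line 6 remove [uapx,zka] add [odgau,mpu] -> 14 lines: jlji itu vus atu oloj dvc odgau mpu pdymq irkun zxfk izcl dhlg gtndk
Hunk 3: at line 7 remove [pdymq,irkun] add [otiux,scm,clnq] -> 15 lines: jlji itu vus atu oloj dvc odgau mpu otiux scm clnq zxfk izcl dhlg gtndk
Hunk 4: at line 4 remove [dvc] add [ytv,gjl] -> 16 lines: jlji itu vus atu oloj ytv gjl odgau mpu otiux scm clnq zxfk izcl dhlg gtndk
Hunk 5: at line 12 remove [izcl] add [hovso,rgv,pms] -> 18 lines: jlji itu vus atu oloj ytv gjl odgau mpu otiux scm clnq zxfk hovso rgv pms dhlg gtndk
Final line count: 18

Answer: 18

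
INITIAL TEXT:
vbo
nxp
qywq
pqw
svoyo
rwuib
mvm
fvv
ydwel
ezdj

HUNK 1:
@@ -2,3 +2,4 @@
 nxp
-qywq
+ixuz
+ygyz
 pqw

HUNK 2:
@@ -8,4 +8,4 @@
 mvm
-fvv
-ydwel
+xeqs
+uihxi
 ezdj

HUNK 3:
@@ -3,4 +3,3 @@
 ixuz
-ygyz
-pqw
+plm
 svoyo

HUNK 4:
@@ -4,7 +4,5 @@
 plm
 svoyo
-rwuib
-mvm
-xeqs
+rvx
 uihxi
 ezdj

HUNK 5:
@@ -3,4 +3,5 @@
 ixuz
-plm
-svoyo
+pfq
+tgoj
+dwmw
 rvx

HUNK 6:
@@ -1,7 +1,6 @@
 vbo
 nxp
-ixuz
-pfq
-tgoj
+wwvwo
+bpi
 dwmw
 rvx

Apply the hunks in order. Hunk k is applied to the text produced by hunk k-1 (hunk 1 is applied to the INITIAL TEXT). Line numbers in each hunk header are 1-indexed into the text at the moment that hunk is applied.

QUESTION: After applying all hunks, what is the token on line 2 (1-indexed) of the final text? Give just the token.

Answer: nxp

Derivation:
Hunk 1: at line 2 remove [qywq] add [ixuz,ygyz] -> 11 lines: vbo nxp ixuz ygyz pqw svoyo rwuib mvm fvv ydwel ezdj
Hunk 2: at line 8 remove [fvv,ydwel] add [xeqs,uihxi] -> 11 lines: vbo nxp ixuz ygyz pqw svoyo rwuib mvm xeqs uihxi ezdj
Hunk 3: at line 3 remove [ygyz,pqw] add [plm] -> 10 lines: vbo nxp ixuz plm svoyo rwuib mvm xeqs uihxi ezdj
Hunk 4: at line 4 remove [rwuib,mvm,xeqs] add [rvx] -> 8 lines: vbo nxp ixuz plm svoyo rvx uihxi ezdj
Hunk 5: at line 3 remove [plm,svoyo] add [pfq,tgoj,dwmw] -> 9 lines: vbo nxp ixuz pfq tgoj dwmw rvx uihxi ezdj
Hunk 6: at line 1 remove [ixuz,pfq,tgoj] add [wwvwo,bpi] -> 8 lines: vbo nxp wwvwo bpi dwmw rvx uihxi ezdj
Final line 2: nxp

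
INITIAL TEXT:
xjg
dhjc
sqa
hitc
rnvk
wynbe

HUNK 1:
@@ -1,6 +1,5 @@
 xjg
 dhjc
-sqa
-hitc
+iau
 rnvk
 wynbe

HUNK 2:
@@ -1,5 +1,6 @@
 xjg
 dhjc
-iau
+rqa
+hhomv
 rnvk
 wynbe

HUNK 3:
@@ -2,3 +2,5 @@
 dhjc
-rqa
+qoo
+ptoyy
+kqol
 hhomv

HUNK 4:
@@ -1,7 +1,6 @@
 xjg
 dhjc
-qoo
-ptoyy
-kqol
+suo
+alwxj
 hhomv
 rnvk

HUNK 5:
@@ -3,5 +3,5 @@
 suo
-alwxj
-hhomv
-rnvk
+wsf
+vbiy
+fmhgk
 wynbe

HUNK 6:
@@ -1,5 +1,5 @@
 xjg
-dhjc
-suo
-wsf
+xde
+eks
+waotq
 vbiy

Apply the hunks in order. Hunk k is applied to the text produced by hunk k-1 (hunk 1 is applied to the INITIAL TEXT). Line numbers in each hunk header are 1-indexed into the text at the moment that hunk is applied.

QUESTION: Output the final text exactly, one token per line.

Hunk 1: at line 1 remove [sqa,hitc] add [iau] -> 5 lines: xjg dhjc iau rnvk wynbe
Hunk 2: at line 1 remove [iau] add [rqa,hhomv] -> 6 lines: xjg dhjc rqa hhomv rnvk wynbe
Hunk 3: at line 2 remove [rqa] add [qoo,ptoyy,kqol] -> 8 lines: xjg dhjc qoo ptoyy kqol hhomv rnvk wynbe
Hunk 4: at line 1 remove [qoo,ptoyy,kqol] add [suo,alwxj] -> 7 lines: xjg dhjc suo alwxj hhomv rnvk wynbe
Hunk 5: at line 3 remove [alwxj,hhomv,rnvk] add [wsf,vbiy,fmhgk] -> 7 lines: xjg dhjc suo wsf vbiy fmhgk wynbe
Hunk 6: at line 1 remove [dhjc,suo,wsf] add [xde,eks,waotq] -> 7 lines: xjg xde eks waotq vbiy fmhgk wynbe

Answer: xjg
xde
eks
waotq
vbiy
fmhgk
wynbe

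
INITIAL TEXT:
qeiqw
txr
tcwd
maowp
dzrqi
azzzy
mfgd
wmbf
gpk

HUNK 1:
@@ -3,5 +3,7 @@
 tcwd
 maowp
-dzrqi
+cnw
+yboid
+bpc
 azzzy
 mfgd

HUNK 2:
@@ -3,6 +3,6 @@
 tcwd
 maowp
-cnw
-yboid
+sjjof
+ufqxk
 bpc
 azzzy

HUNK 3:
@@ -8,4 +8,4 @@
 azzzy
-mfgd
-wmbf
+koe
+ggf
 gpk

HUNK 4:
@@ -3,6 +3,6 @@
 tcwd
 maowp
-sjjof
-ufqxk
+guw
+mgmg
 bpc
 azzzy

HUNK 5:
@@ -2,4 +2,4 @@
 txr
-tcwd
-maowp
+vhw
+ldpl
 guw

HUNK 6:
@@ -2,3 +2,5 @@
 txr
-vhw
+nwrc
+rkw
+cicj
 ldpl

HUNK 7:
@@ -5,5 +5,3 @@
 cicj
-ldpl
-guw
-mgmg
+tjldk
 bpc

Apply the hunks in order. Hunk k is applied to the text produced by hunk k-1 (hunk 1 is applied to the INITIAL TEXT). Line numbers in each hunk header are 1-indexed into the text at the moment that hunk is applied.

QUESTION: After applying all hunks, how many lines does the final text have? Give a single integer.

Answer: 11

Derivation:
Hunk 1: at line 3 remove [dzrqi] add [cnw,yboid,bpc] -> 11 lines: qeiqw txr tcwd maowp cnw yboid bpc azzzy mfgd wmbf gpk
Hunk 2: at line 3 remove [cnw,yboid] add [sjjof,ufqxk] -> 11 lines: qeiqw txr tcwd maowp sjjof ufqxk bpc azzzy mfgd wmbf gpk
Hunk 3: at line 8 remove [mfgd,wmbf] add [koe,ggf] -> 11 lines: qeiqw txr tcwd maowp sjjof ufqxk bpc azzzy koe ggf gpk
Hunk 4: at line 3 remove [sjjof,ufqxk] add [guw,mgmg] -> 11 lines: qeiqw txr tcwd maowp guw mgmg bpc azzzy koe ggf gpk
Hunk 5: at line 2 remove [tcwd,maowp] add [vhw,ldpl] -> 11 lines: qeiqw txr vhw ldpl guw mgmg bpc azzzy koe ggf gpk
Hunk 6: at line 2 remove [vhw] add [nwrc,rkw,cicj] -> 13 lines: qeiqw txr nwrc rkw cicj ldpl guw mgmg bpc azzzy koe ggf gpk
Hunk 7: at line 5 remove [ldpl,guw,mgmg] add [tjldk] -> 11 lines: qeiqw txr nwrc rkw cicj tjldk bpc azzzy koe ggf gpk
Final line count: 11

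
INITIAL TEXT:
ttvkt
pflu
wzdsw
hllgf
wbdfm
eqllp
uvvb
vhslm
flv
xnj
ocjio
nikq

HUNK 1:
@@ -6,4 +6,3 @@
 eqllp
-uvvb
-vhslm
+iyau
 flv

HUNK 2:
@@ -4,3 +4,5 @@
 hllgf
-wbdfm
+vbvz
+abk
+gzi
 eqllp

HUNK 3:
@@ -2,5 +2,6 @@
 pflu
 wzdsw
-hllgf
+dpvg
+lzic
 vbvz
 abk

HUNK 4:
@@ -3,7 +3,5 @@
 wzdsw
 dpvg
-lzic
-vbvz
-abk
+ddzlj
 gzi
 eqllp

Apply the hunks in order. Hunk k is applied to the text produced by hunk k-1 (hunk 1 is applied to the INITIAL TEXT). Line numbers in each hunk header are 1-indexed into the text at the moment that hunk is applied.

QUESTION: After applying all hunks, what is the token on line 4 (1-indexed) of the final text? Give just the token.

Answer: dpvg

Derivation:
Hunk 1: at line 6 remove [uvvb,vhslm] add [iyau] -> 11 lines: ttvkt pflu wzdsw hllgf wbdfm eqllp iyau flv xnj ocjio nikq
Hunk 2: at line 4 remove [wbdfm] add [vbvz,abk,gzi] -> 13 lines: ttvkt pflu wzdsw hllgf vbvz abk gzi eqllp iyau flv xnj ocjio nikq
Hunk 3: at line 2 remove [hllgf] add [dpvg,lzic] -> 14 lines: ttvkt pflu wzdsw dpvg lzic vbvz abk gzi eqllp iyau flv xnj ocjio nikq
Hunk 4: at line 3 remove [lzic,vbvz,abk] add [ddzlj] -> 12 lines: ttvkt pflu wzdsw dpvg ddzlj gzi eqllp iyau flv xnj ocjio nikq
Final line 4: dpvg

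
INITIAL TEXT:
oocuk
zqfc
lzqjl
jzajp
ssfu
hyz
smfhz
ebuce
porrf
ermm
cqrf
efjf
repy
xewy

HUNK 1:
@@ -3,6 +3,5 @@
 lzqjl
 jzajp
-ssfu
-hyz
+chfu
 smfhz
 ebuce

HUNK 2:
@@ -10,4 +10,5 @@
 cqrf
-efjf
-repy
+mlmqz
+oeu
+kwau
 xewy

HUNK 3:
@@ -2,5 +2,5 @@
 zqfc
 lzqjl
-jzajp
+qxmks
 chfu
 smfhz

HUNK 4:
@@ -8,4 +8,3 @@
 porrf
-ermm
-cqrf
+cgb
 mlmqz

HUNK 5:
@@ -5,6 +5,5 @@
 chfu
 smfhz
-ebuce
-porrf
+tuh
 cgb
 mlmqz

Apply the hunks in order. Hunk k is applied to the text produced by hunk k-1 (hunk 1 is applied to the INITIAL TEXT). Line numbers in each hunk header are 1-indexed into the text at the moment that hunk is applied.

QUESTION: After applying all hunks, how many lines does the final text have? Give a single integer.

Answer: 12

Derivation:
Hunk 1: at line 3 remove [ssfu,hyz] add [chfu] -> 13 lines: oocuk zqfc lzqjl jzajp chfu smfhz ebuce porrf ermm cqrf efjf repy xewy
Hunk 2: at line 10 remove [efjf,repy] add [mlmqz,oeu,kwau] -> 14 lines: oocuk zqfc lzqjl jzajp chfu smfhz ebuce porrf ermm cqrf mlmqz oeu kwau xewy
Hunk 3: at line 2 remove [jzajp] add [qxmks] -> 14 lines: oocuk zqfc lzqjl qxmks chfu smfhz ebuce porrf ermm cqrf mlmqz oeu kwau xewy
Hunk 4: at line 8 remove [ermm,cqrf] add [cgb] -> 13 lines: oocuk zqfc lzqjl qxmks chfu smfhz ebuce porrf cgb mlmqz oeu kwau xewy
Hunk 5: at line 5 remove [ebuce,porrf] add [tuh] -> 12 lines: oocuk zqfc lzqjl qxmks chfu smfhz tuh cgb mlmqz oeu kwau xewy
Final line count: 12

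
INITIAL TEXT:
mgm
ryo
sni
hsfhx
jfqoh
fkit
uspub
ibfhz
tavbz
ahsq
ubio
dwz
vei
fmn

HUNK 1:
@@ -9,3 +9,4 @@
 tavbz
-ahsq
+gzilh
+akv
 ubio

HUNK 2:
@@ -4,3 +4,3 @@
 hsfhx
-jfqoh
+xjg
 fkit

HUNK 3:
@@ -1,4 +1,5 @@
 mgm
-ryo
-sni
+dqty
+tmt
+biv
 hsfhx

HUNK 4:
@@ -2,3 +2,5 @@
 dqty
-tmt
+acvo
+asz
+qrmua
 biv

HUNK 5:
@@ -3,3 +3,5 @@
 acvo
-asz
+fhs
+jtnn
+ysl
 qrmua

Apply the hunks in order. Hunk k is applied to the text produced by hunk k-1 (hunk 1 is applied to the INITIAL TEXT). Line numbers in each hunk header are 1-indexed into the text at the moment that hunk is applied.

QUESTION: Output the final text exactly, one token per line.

Hunk 1: at line 9 remove [ahsq] add [gzilh,akv] -> 15 lines: mgm ryo sni hsfhx jfqoh fkit uspub ibfhz tavbz gzilh akv ubio dwz vei fmn
Hunk 2: at line 4 remove [jfqoh] add [xjg] -> 15 lines: mgm ryo sni hsfhx xjg fkit uspub ibfhz tavbz gzilh akv ubio dwz vei fmn
Hunk 3: at line 1 remove [ryo,sni] add [dqty,tmt,biv] -> 16 lines: mgm dqty tmt biv hsfhx xjg fkit uspub ibfhz tavbz gzilh akv ubio dwz vei fmn
Hunk 4: at line 2 remove [tmt] add [acvo,asz,qrmua] -> 18 lines: mgm dqty acvo asz qrmua biv hsfhx xjg fkit uspub ibfhz tavbz gzilh akv ubio dwz vei fmn
Hunk 5: at line 3 remove [asz] add [fhs,jtnn,ysl] -> 20 lines: mgm dqty acvo fhs jtnn ysl qrmua biv hsfhx xjg fkit uspub ibfhz tavbz gzilh akv ubio dwz vei fmn

Answer: mgm
dqty
acvo
fhs
jtnn
ysl
qrmua
biv
hsfhx
xjg
fkit
uspub
ibfhz
tavbz
gzilh
akv
ubio
dwz
vei
fmn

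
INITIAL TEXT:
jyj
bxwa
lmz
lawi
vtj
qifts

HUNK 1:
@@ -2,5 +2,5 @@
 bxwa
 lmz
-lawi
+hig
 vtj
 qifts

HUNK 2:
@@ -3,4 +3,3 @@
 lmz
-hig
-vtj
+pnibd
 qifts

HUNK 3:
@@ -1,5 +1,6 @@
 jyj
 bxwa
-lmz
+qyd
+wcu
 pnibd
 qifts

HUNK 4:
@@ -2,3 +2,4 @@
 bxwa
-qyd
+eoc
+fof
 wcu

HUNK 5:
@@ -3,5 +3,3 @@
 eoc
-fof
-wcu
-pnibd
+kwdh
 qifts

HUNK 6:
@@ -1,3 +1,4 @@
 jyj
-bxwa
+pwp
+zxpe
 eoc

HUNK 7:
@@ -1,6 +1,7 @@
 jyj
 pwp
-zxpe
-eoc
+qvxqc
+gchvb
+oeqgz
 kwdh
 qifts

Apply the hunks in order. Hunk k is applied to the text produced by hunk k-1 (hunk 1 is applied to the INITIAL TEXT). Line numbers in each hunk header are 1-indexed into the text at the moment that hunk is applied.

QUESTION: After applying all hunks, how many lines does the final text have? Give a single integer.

Answer: 7

Derivation:
Hunk 1: at line 2 remove [lawi] add [hig] -> 6 lines: jyj bxwa lmz hig vtj qifts
Hunk 2: at line 3 remove [hig,vtj] add [pnibd] -> 5 lines: jyj bxwa lmz pnibd qifts
Hunk 3: at line 1 remove [lmz] add [qyd,wcu] -> 6 lines: jyj bxwa qyd wcu pnibd qifts
Hunk 4: at line 2 remove [qyd] add [eoc,fof] -> 7 lines: jyj bxwa eoc fof wcu pnibd qifts
Hunk 5: at line 3 remove [fof,wcu,pnibd] add [kwdh] -> 5 lines: jyj bxwa eoc kwdh qifts
Hunk 6: at line 1 remove [bxwa] add [pwp,zxpe] -> 6 lines: jyj pwp zxpe eoc kwdh qifts
Hunk 7: at line 1 remove [zxpe,eoc] add [qvxqc,gchvb,oeqgz] -> 7 lines: jyj pwp qvxqc gchvb oeqgz kwdh qifts
Final line count: 7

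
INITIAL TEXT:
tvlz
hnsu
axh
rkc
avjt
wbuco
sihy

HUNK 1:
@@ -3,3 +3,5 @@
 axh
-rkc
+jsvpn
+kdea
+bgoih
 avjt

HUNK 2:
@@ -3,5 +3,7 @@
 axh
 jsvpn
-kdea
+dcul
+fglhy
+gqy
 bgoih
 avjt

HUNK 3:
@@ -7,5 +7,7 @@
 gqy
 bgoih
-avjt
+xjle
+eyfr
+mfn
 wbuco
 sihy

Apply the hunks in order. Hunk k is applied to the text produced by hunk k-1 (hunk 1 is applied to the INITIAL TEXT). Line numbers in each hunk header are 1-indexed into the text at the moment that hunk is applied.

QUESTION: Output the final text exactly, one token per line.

Answer: tvlz
hnsu
axh
jsvpn
dcul
fglhy
gqy
bgoih
xjle
eyfr
mfn
wbuco
sihy

Derivation:
Hunk 1: at line 3 remove [rkc] add [jsvpn,kdea,bgoih] -> 9 lines: tvlz hnsu axh jsvpn kdea bgoih avjt wbuco sihy
Hunk 2: at line 3 remove [kdea] add [dcul,fglhy,gqy] -> 11 lines: tvlz hnsu axh jsvpn dcul fglhy gqy bgoih avjt wbuco sihy
Hunk 3: at line 7 remove [avjt] add [xjle,eyfr,mfn] -> 13 lines: tvlz hnsu axh jsvpn dcul fglhy gqy bgoih xjle eyfr mfn wbuco sihy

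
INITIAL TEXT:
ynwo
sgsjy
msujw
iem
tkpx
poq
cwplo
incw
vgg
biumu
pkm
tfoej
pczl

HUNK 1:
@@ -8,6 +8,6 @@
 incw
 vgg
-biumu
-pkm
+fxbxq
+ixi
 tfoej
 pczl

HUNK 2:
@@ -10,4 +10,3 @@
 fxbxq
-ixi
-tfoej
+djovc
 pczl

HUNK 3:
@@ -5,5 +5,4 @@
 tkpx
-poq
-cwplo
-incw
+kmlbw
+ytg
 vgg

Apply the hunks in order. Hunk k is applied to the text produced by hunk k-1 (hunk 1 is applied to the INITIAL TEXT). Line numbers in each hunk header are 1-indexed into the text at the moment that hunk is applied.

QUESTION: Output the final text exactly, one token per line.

Answer: ynwo
sgsjy
msujw
iem
tkpx
kmlbw
ytg
vgg
fxbxq
djovc
pczl

Derivation:
Hunk 1: at line 8 remove [biumu,pkm] add [fxbxq,ixi] -> 13 lines: ynwo sgsjy msujw iem tkpx poq cwplo incw vgg fxbxq ixi tfoej pczl
Hunk 2: at line 10 remove [ixi,tfoej] add [djovc] -> 12 lines: ynwo sgsjy msujw iem tkpx poq cwplo incw vgg fxbxq djovc pczl
Hunk 3: at line 5 remove [poq,cwplo,incw] add [kmlbw,ytg] -> 11 lines: ynwo sgsjy msujw iem tkpx kmlbw ytg vgg fxbxq djovc pczl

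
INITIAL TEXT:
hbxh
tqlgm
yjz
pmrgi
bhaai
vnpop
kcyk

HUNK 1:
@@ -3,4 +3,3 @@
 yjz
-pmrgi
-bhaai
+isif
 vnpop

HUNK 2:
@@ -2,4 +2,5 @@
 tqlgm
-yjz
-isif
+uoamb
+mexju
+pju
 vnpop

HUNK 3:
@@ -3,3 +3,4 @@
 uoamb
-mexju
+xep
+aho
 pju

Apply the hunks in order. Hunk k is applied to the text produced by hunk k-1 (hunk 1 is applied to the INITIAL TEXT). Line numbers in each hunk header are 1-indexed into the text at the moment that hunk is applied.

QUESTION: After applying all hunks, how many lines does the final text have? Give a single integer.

Answer: 8

Derivation:
Hunk 1: at line 3 remove [pmrgi,bhaai] add [isif] -> 6 lines: hbxh tqlgm yjz isif vnpop kcyk
Hunk 2: at line 2 remove [yjz,isif] add [uoamb,mexju,pju] -> 7 lines: hbxh tqlgm uoamb mexju pju vnpop kcyk
Hunk 3: at line 3 remove [mexju] add [xep,aho] -> 8 lines: hbxh tqlgm uoamb xep aho pju vnpop kcyk
Final line count: 8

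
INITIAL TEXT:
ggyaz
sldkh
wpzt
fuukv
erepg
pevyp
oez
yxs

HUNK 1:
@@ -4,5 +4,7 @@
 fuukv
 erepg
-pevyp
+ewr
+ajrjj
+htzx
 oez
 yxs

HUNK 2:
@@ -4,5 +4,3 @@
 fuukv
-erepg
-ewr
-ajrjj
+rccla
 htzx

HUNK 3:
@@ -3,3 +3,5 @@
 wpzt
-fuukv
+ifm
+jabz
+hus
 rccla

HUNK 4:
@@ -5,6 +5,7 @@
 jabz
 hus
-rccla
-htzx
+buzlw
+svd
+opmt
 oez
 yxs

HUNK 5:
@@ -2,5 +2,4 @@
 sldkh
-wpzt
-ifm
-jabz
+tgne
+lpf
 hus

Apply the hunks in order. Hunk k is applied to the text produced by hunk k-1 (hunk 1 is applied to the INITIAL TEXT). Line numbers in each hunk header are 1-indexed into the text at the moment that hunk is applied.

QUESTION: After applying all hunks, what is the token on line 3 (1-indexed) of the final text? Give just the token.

Hunk 1: at line 4 remove [pevyp] add [ewr,ajrjj,htzx] -> 10 lines: ggyaz sldkh wpzt fuukv erepg ewr ajrjj htzx oez yxs
Hunk 2: at line 4 remove [erepg,ewr,ajrjj] add [rccla] -> 8 lines: ggyaz sldkh wpzt fuukv rccla htzx oez yxs
Hunk 3: at line 3 remove [fuukv] add [ifm,jabz,hus] -> 10 lines: ggyaz sldkh wpzt ifm jabz hus rccla htzx oez yxs
Hunk 4: at line 5 remove [rccla,htzx] add [buzlw,svd,opmt] -> 11 lines: ggyaz sldkh wpzt ifm jabz hus buzlw svd opmt oez yxs
Hunk 5: at line 2 remove [wpzt,ifm,jabz] add [tgne,lpf] -> 10 lines: ggyaz sldkh tgne lpf hus buzlw svd opmt oez yxs
Final line 3: tgne

Answer: tgne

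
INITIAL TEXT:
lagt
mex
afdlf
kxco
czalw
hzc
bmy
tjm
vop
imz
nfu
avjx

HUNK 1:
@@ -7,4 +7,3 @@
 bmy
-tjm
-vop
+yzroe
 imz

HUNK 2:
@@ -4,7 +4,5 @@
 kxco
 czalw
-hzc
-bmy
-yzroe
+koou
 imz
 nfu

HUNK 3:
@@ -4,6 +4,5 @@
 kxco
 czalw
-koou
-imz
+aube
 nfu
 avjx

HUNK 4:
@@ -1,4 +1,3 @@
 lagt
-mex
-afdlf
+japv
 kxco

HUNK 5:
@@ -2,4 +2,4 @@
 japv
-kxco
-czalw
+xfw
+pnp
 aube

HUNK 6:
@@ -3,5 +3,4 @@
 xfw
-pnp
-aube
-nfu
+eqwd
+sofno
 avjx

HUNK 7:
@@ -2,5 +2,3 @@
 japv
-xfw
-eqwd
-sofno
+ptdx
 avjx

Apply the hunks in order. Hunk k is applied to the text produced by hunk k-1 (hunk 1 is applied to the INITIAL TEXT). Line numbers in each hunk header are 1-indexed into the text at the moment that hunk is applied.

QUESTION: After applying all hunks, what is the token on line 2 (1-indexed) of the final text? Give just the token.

Answer: japv

Derivation:
Hunk 1: at line 7 remove [tjm,vop] add [yzroe] -> 11 lines: lagt mex afdlf kxco czalw hzc bmy yzroe imz nfu avjx
Hunk 2: at line 4 remove [hzc,bmy,yzroe] add [koou] -> 9 lines: lagt mex afdlf kxco czalw koou imz nfu avjx
Hunk 3: at line 4 remove [koou,imz] add [aube] -> 8 lines: lagt mex afdlf kxco czalw aube nfu avjx
Hunk 4: at line 1 remove [mex,afdlf] add [japv] -> 7 lines: lagt japv kxco czalw aube nfu avjx
Hunk 5: at line 2 remove [kxco,czalw] add [xfw,pnp] -> 7 lines: lagt japv xfw pnp aube nfu avjx
Hunk 6: at line 3 remove [pnp,aube,nfu] add [eqwd,sofno] -> 6 lines: lagt japv xfw eqwd sofno avjx
Hunk 7: at line 2 remove [xfw,eqwd,sofno] add [ptdx] -> 4 lines: lagt japv ptdx avjx
Final line 2: japv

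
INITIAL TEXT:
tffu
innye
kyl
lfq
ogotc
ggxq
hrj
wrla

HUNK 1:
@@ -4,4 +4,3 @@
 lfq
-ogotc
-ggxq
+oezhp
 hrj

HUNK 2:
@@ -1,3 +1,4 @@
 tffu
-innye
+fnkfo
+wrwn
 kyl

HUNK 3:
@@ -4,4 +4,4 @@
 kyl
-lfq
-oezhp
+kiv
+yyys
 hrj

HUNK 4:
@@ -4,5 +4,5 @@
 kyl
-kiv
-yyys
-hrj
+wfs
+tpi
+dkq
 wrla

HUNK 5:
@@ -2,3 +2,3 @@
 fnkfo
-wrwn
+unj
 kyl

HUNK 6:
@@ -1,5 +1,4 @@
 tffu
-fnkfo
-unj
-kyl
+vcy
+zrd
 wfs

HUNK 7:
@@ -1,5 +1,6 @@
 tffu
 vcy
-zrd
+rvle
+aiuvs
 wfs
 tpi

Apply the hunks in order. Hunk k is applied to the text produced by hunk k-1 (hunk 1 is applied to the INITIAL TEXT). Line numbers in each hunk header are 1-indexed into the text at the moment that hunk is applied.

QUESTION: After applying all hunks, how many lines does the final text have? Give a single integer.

Answer: 8

Derivation:
Hunk 1: at line 4 remove [ogotc,ggxq] add [oezhp] -> 7 lines: tffu innye kyl lfq oezhp hrj wrla
Hunk 2: at line 1 remove [innye] add [fnkfo,wrwn] -> 8 lines: tffu fnkfo wrwn kyl lfq oezhp hrj wrla
Hunk 3: at line 4 remove [lfq,oezhp] add [kiv,yyys] -> 8 lines: tffu fnkfo wrwn kyl kiv yyys hrj wrla
Hunk 4: at line 4 remove [kiv,yyys,hrj] add [wfs,tpi,dkq] -> 8 lines: tffu fnkfo wrwn kyl wfs tpi dkq wrla
Hunk 5: at line 2 remove [wrwn] add [unj] -> 8 lines: tffu fnkfo unj kyl wfs tpi dkq wrla
Hunk 6: at line 1 remove [fnkfo,unj,kyl] add [vcy,zrd] -> 7 lines: tffu vcy zrd wfs tpi dkq wrla
Hunk 7: at line 1 remove [zrd] add [rvle,aiuvs] -> 8 lines: tffu vcy rvle aiuvs wfs tpi dkq wrla
Final line count: 8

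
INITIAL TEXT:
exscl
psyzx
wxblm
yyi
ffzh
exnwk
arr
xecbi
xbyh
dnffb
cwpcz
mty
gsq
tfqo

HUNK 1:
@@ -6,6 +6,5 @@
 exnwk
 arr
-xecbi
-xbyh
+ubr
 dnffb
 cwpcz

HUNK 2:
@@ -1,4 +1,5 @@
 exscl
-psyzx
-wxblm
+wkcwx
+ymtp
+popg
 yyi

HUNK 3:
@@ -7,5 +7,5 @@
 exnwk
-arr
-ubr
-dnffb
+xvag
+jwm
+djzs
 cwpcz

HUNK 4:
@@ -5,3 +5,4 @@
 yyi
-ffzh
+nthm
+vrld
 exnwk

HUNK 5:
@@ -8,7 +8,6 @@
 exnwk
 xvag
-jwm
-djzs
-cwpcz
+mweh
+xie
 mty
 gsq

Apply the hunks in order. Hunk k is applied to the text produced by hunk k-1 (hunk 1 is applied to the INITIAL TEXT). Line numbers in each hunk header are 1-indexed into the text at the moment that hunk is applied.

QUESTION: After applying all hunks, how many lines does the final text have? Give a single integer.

Hunk 1: at line 6 remove [xecbi,xbyh] add [ubr] -> 13 lines: exscl psyzx wxblm yyi ffzh exnwk arr ubr dnffb cwpcz mty gsq tfqo
Hunk 2: at line 1 remove [psyzx,wxblm] add [wkcwx,ymtp,popg] -> 14 lines: exscl wkcwx ymtp popg yyi ffzh exnwk arr ubr dnffb cwpcz mty gsq tfqo
Hunk 3: at line 7 remove [arr,ubr,dnffb] add [xvag,jwm,djzs] -> 14 lines: exscl wkcwx ymtp popg yyi ffzh exnwk xvag jwm djzs cwpcz mty gsq tfqo
Hunk 4: at line 5 remove [ffzh] add [nthm,vrld] -> 15 lines: exscl wkcwx ymtp popg yyi nthm vrld exnwk xvag jwm djzs cwpcz mty gsq tfqo
Hunk 5: at line 8 remove [jwm,djzs,cwpcz] add [mweh,xie] -> 14 lines: exscl wkcwx ymtp popg yyi nthm vrld exnwk xvag mweh xie mty gsq tfqo
Final line count: 14

Answer: 14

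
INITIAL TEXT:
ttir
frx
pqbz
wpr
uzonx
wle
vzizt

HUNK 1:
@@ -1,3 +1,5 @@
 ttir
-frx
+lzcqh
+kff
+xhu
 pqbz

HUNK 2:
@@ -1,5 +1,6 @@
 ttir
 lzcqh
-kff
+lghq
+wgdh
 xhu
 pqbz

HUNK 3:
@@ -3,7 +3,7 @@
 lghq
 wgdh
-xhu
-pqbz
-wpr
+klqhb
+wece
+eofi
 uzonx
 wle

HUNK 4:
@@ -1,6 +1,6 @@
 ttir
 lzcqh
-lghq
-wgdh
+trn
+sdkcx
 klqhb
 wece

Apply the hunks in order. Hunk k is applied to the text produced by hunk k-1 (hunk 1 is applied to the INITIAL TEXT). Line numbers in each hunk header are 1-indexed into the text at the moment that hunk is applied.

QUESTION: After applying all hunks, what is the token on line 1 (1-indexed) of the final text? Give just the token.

Hunk 1: at line 1 remove [frx] add [lzcqh,kff,xhu] -> 9 lines: ttir lzcqh kff xhu pqbz wpr uzonx wle vzizt
Hunk 2: at line 1 remove [kff] add [lghq,wgdh] -> 10 lines: ttir lzcqh lghq wgdh xhu pqbz wpr uzonx wle vzizt
Hunk 3: at line 3 remove [xhu,pqbz,wpr] add [klqhb,wece,eofi] -> 10 lines: ttir lzcqh lghq wgdh klqhb wece eofi uzonx wle vzizt
Hunk 4: at line 1 remove [lghq,wgdh] add [trn,sdkcx] -> 10 lines: ttir lzcqh trn sdkcx klqhb wece eofi uzonx wle vzizt
Final line 1: ttir

Answer: ttir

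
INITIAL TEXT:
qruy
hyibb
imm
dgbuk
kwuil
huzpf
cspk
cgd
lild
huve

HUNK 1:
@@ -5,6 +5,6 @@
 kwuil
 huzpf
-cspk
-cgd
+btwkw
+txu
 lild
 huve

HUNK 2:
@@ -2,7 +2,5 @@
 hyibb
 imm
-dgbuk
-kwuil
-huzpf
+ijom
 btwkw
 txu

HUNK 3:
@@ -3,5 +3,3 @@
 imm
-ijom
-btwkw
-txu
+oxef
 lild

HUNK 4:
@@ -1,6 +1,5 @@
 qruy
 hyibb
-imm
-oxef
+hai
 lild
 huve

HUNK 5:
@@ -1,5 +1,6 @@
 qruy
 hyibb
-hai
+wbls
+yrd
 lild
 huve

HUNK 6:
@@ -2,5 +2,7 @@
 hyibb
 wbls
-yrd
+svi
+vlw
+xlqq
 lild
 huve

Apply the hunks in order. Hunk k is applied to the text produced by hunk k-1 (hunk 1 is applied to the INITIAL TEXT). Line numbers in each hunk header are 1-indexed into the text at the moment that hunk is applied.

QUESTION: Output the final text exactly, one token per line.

Hunk 1: at line 5 remove [cspk,cgd] add [btwkw,txu] -> 10 lines: qruy hyibb imm dgbuk kwuil huzpf btwkw txu lild huve
Hunk 2: at line 2 remove [dgbuk,kwuil,huzpf] add [ijom] -> 8 lines: qruy hyibb imm ijom btwkw txu lild huve
Hunk 3: at line 3 remove [ijom,btwkw,txu] add [oxef] -> 6 lines: qruy hyibb imm oxef lild huve
Hunk 4: at line 1 remove [imm,oxef] add [hai] -> 5 lines: qruy hyibb hai lild huve
Hunk 5: at line 1 remove [hai] add [wbls,yrd] -> 6 lines: qruy hyibb wbls yrd lild huve
Hunk 6: at line 2 remove [yrd] add [svi,vlw,xlqq] -> 8 lines: qruy hyibb wbls svi vlw xlqq lild huve

Answer: qruy
hyibb
wbls
svi
vlw
xlqq
lild
huve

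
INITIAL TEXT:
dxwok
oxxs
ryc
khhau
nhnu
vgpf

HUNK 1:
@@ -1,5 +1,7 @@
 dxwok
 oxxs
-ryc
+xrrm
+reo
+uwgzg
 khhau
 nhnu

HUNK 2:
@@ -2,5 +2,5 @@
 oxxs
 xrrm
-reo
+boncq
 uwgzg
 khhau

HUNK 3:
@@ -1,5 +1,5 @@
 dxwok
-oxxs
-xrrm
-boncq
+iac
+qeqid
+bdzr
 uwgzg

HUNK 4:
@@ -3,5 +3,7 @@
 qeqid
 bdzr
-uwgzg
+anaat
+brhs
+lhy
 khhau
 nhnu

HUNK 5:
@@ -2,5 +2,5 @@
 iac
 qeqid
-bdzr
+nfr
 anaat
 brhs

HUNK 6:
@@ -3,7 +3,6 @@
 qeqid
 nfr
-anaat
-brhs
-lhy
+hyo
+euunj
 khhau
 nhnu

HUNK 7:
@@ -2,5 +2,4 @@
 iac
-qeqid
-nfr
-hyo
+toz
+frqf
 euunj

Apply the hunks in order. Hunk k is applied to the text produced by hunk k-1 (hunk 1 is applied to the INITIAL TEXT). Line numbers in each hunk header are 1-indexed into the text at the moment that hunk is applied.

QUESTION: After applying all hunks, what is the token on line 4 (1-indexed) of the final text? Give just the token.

Hunk 1: at line 1 remove [ryc] add [xrrm,reo,uwgzg] -> 8 lines: dxwok oxxs xrrm reo uwgzg khhau nhnu vgpf
Hunk 2: at line 2 remove [reo] add [boncq] -> 8 lines: dxwok oxxs xrrm boncq uwgzg khhau nhnu vgpf
Hunk 3: at line 1 remove [oxxs,xrrm,boncq] add [iac,qeqid,bdzr] -> 8 lines: dxwok iac qeqid bdzr uwgzg khhau nhnu vgpf
Hunk 4: at line 3 remove [uwgzg] add [anaat,brhs,lhy] -> 10 lines: dxwok iac qeqid bdzr anaat brhs lhy khhau nhnu vgpf
Hunk 5: at line 2 remove [bdzr] add [nfr] -> 10 lines: dxwok iac qeqid nfr anaat brhs lhy khhau nhnu vgpf
Hunk 6: at line 3 remove [anaat,brhs,lhy] add [hyo,euunj] -> 9 lines: dxwok iac qeqid nfr hyo euunj khhau nhnu vgpf
Hunk 7: at line 2 remove [qeqid,nfr,hyo] add [toz,frqf] -> 8 lines: dxwok iac toz frqf euunj khhau nhnu vgpf
Final line 4: frqf

Answer: frqf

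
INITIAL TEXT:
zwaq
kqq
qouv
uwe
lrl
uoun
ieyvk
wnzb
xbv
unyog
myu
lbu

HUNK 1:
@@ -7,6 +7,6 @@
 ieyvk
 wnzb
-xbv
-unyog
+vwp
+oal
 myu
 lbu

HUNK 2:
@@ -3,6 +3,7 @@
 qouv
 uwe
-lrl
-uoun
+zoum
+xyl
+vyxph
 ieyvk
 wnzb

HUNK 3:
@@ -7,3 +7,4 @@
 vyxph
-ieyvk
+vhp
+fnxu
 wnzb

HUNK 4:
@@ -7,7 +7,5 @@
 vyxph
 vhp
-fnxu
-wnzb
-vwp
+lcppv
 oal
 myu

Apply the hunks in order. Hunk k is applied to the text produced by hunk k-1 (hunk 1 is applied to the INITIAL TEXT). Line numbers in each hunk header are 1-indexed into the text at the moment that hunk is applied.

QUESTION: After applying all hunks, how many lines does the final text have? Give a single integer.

Answer: 12

Derivation:
Hunk 1: at line 7 remove [xbv,unyog] add [vwp,oal] -> 12 lines: zwaq kqq qouv uwe lrl uoun ieyvk wnzb vwp oal myu lbu
Hunk 2: at line 3 remove [lrl,uoun] add [zoum,xyl,vyxph] -> 13 lines: zwaq kqq qouv uwe zoum xyl vyxph ieyvk wnzb vwp oal myu lbu
Hunk 3: at line 7 remove [ieyvk] add [vhp,fnxu] -> 14 lines: zwaq kqq qouv uwe zoum xyl vyxph vhp fnxu wnzb vwp oal myu lbu
Hunk 4: at line 7 remove [fnxu,wnzb,vwp] add [lcppv] -> 12 lines: zwaq kqq qouv uwe zoum xyl vyxph vhp lcppv oal myu lbu
Final line count: 12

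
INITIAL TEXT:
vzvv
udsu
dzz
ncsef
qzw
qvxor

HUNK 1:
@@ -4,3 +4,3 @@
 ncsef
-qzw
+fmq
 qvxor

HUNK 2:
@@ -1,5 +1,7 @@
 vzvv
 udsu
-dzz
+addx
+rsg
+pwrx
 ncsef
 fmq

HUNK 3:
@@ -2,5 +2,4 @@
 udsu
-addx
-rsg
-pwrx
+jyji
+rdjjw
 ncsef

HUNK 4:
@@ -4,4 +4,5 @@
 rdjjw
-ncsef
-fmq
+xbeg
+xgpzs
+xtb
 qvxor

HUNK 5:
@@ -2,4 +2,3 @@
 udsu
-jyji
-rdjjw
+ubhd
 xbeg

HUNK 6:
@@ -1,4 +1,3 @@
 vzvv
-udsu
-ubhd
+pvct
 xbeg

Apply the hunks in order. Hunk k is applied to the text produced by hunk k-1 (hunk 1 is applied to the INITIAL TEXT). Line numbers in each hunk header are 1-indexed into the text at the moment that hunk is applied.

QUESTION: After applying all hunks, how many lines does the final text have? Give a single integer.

Answer: 6

Derivation:
Hunk 1: at line 4 remove [qzw] add [fmq] -> 6 lines: vzvv udsu dzz ncsef fmq qvxor
Hunk 2: at line 1 remove [dzz] add [addx,rsg,pwrx] -> 8 lines: vzvv udsu addx rsg pwrx ncsef fmq qvxor
Hunk 3: at line 2 remove [addx,rsg,pwrx] add [jyji,rdjjw] -> 7 lines: vzvv udsu jyji rdjjw ncsef fmq qvxor
Hunk 4: at line 4 remove [ncsef,fmq] add [xbeg,xgpzs,xtb] -> 8 lines: vzvv udsu jyji rdjjw xbeg xgpzs xtb qvxor
Hunk 5: at line 2 remove [jyji,rdjjw] add [ubhd] -> 7 lines: vzvv udsu ubhd xbeg xgpzs xtb qvxor
Hunk 6: at line 1 remove [udsu,ubhd] add [pvct] -> 6 lines: vzvv pvct xbeg xgpzs xtb qvxor
Final line count: 6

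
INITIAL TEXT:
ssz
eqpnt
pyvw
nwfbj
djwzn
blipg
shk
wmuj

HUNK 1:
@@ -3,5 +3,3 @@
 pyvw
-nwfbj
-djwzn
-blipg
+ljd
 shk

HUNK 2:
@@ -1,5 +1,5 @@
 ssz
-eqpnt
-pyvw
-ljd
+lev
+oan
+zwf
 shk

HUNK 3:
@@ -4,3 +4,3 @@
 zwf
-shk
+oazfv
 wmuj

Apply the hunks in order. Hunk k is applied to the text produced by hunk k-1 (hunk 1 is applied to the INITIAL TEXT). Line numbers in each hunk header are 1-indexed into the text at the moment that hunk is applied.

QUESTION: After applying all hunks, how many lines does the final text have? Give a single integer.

Hunk 1: at line 3 remove [nwfbj,djwzn,blipg] add [ljd] -> 6 lines: ssz eqpnt pyvw ljd shk wmuj
Hunk 2: at line 1 remove [eqpnt,pyvw,ljd] add [lev,oan,zwf] -> 6 lines: ssz lev oan zwf shk wmuj
Hunk 3: at line 4 remove [shk] add [oazfv] -> 6 lines: ssz lev oan zwf oazfv wmuj
Final line count: 6

Answer: 6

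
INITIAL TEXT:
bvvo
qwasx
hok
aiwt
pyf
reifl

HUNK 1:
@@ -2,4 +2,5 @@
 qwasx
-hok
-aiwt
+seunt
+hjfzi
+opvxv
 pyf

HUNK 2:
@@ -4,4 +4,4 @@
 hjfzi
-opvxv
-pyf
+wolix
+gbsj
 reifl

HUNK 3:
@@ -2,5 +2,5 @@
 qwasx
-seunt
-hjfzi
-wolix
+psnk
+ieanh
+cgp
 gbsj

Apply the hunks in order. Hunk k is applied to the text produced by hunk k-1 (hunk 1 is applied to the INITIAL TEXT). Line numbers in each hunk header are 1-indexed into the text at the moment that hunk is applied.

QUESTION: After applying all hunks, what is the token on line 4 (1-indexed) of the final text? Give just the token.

Answer: ieanh

Derivation:
Hunk 1: at line 2 remove [hok,aiwt] add [seunt,hjfzi,opvxv] -> 7 lines: bvvo qwasx seunt hjfzi opvxv pyf reifl
Hunk 2: at line 4 remove [opvxv,pyf] add [wolix,gbsj] -> 7 lines: bvvo qwasx seunt hjfzi wolix gbsj reifl
Hunk 3: at line 2 remove [seunt,hjfzi,wolix] add [psnk,ieanh,cgp] -> 7 lines: bvvo qwasx psnk ieanh cgp gbsj reifl
Final line 4: ieanh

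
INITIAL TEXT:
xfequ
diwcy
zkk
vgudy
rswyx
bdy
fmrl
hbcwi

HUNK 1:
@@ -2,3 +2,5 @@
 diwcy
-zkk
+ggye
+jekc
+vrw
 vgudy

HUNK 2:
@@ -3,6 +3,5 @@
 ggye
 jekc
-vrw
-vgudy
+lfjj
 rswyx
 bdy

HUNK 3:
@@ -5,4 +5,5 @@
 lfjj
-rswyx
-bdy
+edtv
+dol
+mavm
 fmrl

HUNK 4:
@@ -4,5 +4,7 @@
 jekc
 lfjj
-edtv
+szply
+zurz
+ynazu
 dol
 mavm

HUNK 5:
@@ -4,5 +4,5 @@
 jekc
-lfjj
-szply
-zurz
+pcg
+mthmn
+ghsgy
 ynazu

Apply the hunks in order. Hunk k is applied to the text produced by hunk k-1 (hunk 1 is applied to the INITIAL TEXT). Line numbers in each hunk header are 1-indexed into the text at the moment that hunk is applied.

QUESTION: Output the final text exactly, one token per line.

Hunk 1: at line 2 remove [zkk] add [ggye,jekc,vrw] -> 10 lines: xfequ diwcy ggye jekc vrw vgudy rswyx bdy fmrl hbcwi
Hunk 2: at line 3 remove [vrw,vgudy] add [lfjj] -> 9 lines: xfequ diwcy ggye jekc lfjj rswyx bdy fmrl hbcwi
Hunk 3: at line 5 remove [rswyx,bdy] add [edtv,dol,mavm] -> 10 lines: xfequ diwcy ggye jekc lfjj edtv dol mavm fmrl hbcwi
Hunk 4: at line 4 remove [edtv] add [szply,zurz,ynazu] -> 12 lines: xfequ diwcy ggye jekc lfjj szply zurz ynazu dol mavm fmrl hbcwi
Hunk 5: at line 4 remove [lfjj,szply,zurz] add [pcg,mthmn,ghsgy] -> 12 lines: xfequ diwcy ggye jekc pcg mthmn ghsgy ynazu dol mavm fmrl hbcwi

Answer: xfequ
diwcy
ggye
jekc
pcg
mthmn
ghsgy
ynazu
dol
mavm
fmrl
hbcwi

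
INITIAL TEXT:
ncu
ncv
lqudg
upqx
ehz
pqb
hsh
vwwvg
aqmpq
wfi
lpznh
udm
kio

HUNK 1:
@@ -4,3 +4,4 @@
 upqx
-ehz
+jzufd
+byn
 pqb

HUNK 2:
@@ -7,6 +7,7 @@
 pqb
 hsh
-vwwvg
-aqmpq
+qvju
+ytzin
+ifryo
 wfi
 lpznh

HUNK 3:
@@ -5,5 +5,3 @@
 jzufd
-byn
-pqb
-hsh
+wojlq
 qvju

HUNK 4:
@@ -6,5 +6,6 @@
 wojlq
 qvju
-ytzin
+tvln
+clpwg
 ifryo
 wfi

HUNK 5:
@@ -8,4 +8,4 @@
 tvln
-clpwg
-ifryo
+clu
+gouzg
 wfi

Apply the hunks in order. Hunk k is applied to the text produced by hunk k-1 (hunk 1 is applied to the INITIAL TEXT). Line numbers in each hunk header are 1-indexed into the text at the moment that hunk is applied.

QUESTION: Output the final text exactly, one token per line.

Answer: ncu
ncv
lqudg
upqx
jzufd
wojlq
qvju
tvln
clu
gouzg
wfi
lpznh
udm
kio

Derivation:
Hunk 1: at line 4 remove [ehz] add [jzufd,byn] -> 14 lines: ncu ncv lqudg upqx jzufd byn pqb hsh vwwvg aqmpq wfi lpznh udm kio
Hunk 2: at line 7 remove [vwwvg,aqmpq] add [qvju,ytzin,ifryo] -> 15 lines: ncu ncv lqudg upqx jzufd byn pqb hsh qvju ytzin ifryo wfi lpznh udm kio
Hunk 3: at line 5 remove [byn,pqb,hsh] add [wojlq] -> 13 lines: ncu ncv lqudg upqx jzufd wojlq qvju ytzin ifryo wfi lpznh udm kio
Hunk 4: at line 6 remove [ytzin] add [tvln,clpwg] -> 14 lines: ncu ncv lqudg upqx jzufd wojlq qvju tvln clpwg ifryo wfi lpznh udm kio
Hunk 5: at line 8 remove [clpwg,ifryo] add [clu,gouzg] -> 14 lines: ncu ncv lqudg upqx jzufd wojlq qvju tvln clu gouzg wfi lpznh udm kio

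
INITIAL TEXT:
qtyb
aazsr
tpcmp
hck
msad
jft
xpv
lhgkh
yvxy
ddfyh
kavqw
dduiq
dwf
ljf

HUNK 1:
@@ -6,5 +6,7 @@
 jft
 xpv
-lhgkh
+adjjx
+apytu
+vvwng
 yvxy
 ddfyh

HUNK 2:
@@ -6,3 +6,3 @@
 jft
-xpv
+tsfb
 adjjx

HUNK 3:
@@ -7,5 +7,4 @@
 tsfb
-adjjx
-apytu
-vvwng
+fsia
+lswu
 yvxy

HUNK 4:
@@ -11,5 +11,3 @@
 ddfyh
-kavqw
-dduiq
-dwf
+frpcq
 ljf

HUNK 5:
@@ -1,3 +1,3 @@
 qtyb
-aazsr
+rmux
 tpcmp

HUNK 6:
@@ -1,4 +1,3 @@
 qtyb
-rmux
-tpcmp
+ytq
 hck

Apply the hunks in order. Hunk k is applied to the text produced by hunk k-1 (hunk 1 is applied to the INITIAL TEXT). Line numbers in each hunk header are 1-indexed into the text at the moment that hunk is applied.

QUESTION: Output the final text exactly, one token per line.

Answer: qtyb
ytq
hck
msad
jft
tsfb
fsia
lswu
yvxy
ddfyh
frpcq
ljf

Derivation:
Hunk 1: at line 6 remove [lhgkh] add [adjjx,apytu,vvwng] -> 16 lines: qtyb aazsr tpcmp hck msad jft xpv adjjx apytu vvwng yvxy ddfyh kavqw dduiq dwf ljf
Hunk 2: at line 6 remove [xpv] add [tsfb] -> 16 lines: qtyb aazsr tpcmp hck msad jft tsfb adjjx apytu vvwng yvxy ddfyh kavqw dduiq dwf ljf
Hunk 3: at line 7 remove [adjjx,apytu,vvwng] add [fsia,lswu] -> 15 lines: qtyb aazsr tpcmp hck msad jft tsfb fsia lswu yvxy ddfyh kavqw dduiq dwf ljf
Hunk 4: at line 11 remove [kavqw,dduiq,dwf] add [frpcq] -> 13 lines: qtyb aazsr tpcmp hck msad jft tsfb fsia lswu yvxy ddfyh frpcq ljf
Hunk 5: at line 1 remove [aazsr] add [rmux] -> 13 lines: qtyb rmux tpcmp hck msad jft tsfb fsia lswu yvxy ddfyh frpcq ljf
Hunk 6: at line 1 remove [rmux,tpcmp] add [ytq] -> 12 lines: qtyb ytq hck msad jft tsfb fsia lswu yvxy ddfyh frpcq ljf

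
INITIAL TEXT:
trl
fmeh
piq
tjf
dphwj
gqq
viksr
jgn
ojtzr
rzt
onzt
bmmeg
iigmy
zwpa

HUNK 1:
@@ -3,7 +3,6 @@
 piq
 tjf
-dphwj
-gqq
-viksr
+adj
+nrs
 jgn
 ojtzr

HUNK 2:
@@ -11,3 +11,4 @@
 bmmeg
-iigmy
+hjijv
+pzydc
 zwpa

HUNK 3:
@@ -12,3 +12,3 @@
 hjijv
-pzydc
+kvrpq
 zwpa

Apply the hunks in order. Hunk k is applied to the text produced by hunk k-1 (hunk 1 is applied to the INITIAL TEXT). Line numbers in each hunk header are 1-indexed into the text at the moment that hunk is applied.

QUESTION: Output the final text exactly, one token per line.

Hunk 1: at line 3 remove [dphwj,gqq,viksr] add [adj,nrs] -> 13 lines: trl fmeh piq tjf adj nrs jgn ojtzr rzt onzt bmmeg iigmy zwpa
Hunk 2: at line 11 remove [iigmy] add [hjijv,pzydc] -> 14 lines: trl fmeh piq tjf adj nrs jgn ojtzr rzt onzt bmmeg hjijv pzydc zwpa
Hunk 3: at line 12 remove [pzydc] add [kvrpq] -> 14 lines: trl fmeh piq tjf adj nrs jgn ojtzr rzt onzt bmmeg hjijv kvrpq zwpa

Answer: trl
fmeh
piq
tjf
adj
nrs
jgn
ojtzr
rzt
onzt
bmmeg
hjijv
kvrpq
zwpa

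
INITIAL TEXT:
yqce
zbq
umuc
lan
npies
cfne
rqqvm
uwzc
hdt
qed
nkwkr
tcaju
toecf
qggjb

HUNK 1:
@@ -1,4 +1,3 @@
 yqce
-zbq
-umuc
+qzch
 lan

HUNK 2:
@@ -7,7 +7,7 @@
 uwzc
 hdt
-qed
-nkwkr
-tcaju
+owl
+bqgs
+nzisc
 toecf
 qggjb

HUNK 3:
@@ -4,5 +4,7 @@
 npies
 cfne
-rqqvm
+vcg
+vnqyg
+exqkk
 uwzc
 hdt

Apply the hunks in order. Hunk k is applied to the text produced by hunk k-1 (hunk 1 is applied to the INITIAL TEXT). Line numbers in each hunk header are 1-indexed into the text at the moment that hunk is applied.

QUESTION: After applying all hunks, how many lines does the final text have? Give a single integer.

Answer: 15

Derivation:
Hunk 1: at line 1 remove [zbq,umuc] add [qzch] -> 13 lines: yqce qzch lan npies cfne rqqvm uwzc hdt qed nkwkr tcaju toecf qggjb
Hunk 2: at line 7 remove [qed,nkwkr,tcaju] add [owl,bqgs,nzisc] -> 13 lines: yqce qzch lan npies cfne rqqvm uwzc hdt owl bqgs nzisc toecf qggjb
Hunk 3: at line 4 remove [rqqvm] add [vcg,vnqyg,exqkk] -> 15 lines: yqce qzch lan npies cfne vcg vnqyg exqkk uwzc hdt owl bqgs nzisc toecf qggjb
Final line count: 15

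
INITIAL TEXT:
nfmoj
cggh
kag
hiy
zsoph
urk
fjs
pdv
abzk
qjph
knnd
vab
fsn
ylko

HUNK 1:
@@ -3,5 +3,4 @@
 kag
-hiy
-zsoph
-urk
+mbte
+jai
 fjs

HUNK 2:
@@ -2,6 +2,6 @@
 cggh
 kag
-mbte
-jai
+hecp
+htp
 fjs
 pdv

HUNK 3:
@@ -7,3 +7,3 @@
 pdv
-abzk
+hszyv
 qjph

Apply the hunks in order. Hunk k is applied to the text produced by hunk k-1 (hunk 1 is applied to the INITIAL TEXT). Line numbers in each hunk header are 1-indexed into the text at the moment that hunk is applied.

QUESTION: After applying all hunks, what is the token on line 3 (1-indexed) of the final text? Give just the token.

Hunk 1: at line 3 remove [hiy,zsoph,urk] add [mbte,jai] -> 13 lines: nfmoj cggh kag mbte jai fjs pdv abzk qjph knnd vab fsn ylko
Hunk 2: at line 2 remove [mbte,jai] add [hecp,htp] -> 13 lines: nfmoj cggh kag hecp htp fjs pdv abzk qjph knnd vab fsn ylko
Hunk 3: at line 7 remove [abzk] add [hszyv] -> 13 lines: nfmoj cggh kag hecp htp fjs pdv hszyv qjph knnd vab fsn ylko
Final line 3: kag

Answer: kag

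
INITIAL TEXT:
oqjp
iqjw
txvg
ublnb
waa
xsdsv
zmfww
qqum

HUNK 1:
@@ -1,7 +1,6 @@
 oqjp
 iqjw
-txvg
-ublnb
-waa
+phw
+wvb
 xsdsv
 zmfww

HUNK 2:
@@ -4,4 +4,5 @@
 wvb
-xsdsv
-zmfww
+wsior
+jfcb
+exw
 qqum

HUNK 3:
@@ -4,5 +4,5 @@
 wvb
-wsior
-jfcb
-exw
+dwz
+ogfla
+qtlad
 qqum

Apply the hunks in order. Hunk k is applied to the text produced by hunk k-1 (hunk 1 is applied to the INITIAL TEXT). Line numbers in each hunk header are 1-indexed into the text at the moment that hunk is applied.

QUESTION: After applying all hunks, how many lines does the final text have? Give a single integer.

Answer: 8

Derivation:
Hunk 1: at line 1 remove [txvg,ublnb,waa] add [phw,wvb] -> 7 lines: oqjp iqjw phw wvb xsdsv zmfww qqum
Hunk 2: at line 4 remove [xsdsv,zmfww] add [wsior,jfcb,exw] -> 8 lines: oqjp iqjw phw wvb wsior jfcb exw qqum
Hunk 3: at line 4 remove [wsior,jfcb,exw] add [dwz,ogfla,qtlad] -> 8 lines: oqjp iqjw phw wvb dwz ogfla qtlad qqum
Final line count: 8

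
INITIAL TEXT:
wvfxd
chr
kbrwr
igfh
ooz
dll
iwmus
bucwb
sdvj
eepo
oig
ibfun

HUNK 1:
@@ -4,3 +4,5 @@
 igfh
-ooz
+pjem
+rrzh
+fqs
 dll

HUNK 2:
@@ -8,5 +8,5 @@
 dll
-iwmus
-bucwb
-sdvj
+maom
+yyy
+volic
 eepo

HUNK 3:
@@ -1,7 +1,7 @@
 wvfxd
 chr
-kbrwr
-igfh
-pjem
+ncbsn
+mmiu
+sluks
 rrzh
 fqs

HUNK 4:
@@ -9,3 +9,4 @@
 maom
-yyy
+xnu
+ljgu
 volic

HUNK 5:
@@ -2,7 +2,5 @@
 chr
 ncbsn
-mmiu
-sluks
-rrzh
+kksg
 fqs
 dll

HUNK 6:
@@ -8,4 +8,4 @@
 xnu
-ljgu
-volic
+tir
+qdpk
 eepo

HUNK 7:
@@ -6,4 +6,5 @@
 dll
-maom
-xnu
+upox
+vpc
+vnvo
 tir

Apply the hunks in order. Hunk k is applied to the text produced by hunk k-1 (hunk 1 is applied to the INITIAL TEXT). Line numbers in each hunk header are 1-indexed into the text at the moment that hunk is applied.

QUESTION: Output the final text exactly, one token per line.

Hunk 1: at line 4 remove [ooz] add [pjem,rrzh,fqs] -> 14 lines: wvfxd chr kbrwr igfh pjem rrzh fqs dll iwmus bucwb sdvj eepo oig ibfun
Hunk 2: at line 8 remove [iwmus,bucwb,sdvj] add [maom,yyy,volic] -> 14 lines: wvfxd chr kbrwr igfh pjem rrzh fqs dll maom yyy volic eepo oig ibfun
Hunk 3: at line 1 remove [kbrwr,igfh,pjem] add [ncbsn,mmiu,sluks] -> 14 lines: wvfxd chr ncbsn mmiu sluks rrzh fqs dll maom yyy volic eepo oig ibfun
Hunk 4: at line 9 remove [yyy] add [xnu,ljgu] -> 15 lines: wvfxd chr ncbsn mmiu sluks rrzh fqs dll maom xnu ljgu volic eepo oig ibfun
Hunk 5: at line 2 remove [mmiu,sluks,rrzh] add [kksg] -> 13 lines: wvfxd chr ncbsn kksg fqs dll maom xnu ljgu volic eepo oig ibfun
Hunk 6: at line 8 remove [ljgu,volic] add [tir,qdpk] -> 13 lines: wvfxd chr ncbsn kksg fqs dll maom xnu tir qdpk eepo oig ibfun
Hunk 7: at line 6 remove [maom,xnu] add [upox,vpc,vnvo] -> 14 lines: wvfxd chr ncbsn kksg fqs dll upox vpc vnvo tir qdpk eepo oig ibfun

Answer: wvfxd
chr
ncbsn
kksg
fqs
dll
upox
vpc
vnvo
tir
qdpk
eepo
oig
ibfun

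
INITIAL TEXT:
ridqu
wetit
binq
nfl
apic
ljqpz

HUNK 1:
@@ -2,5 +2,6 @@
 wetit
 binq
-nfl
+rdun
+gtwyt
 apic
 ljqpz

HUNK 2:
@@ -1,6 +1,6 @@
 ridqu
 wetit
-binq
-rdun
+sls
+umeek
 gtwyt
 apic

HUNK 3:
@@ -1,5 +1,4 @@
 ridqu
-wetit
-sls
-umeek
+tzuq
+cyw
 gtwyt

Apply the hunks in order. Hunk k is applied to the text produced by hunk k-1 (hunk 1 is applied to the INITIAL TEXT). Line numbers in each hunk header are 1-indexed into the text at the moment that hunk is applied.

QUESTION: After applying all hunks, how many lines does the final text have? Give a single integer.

Hunk 1: at line 2 remove [nfl] add [rdun,gtwyt] -> 7 lines: ridqu wetit binq rdun gtwyt apic ljqpz
Hunk 2: at line 1 remove [binq,rdun] add [sls,umeek] -> 7 lines: ridqu wetit sls umeek gtwyt apic ljqpz
Hunk 3: at line 1 remove [wetit,sls,umeek] add [tzuq,cyw] -> 6 lines: ridqu tzuq cyw gtwyt apic ljqpz
Final line count: 6

Answer: 6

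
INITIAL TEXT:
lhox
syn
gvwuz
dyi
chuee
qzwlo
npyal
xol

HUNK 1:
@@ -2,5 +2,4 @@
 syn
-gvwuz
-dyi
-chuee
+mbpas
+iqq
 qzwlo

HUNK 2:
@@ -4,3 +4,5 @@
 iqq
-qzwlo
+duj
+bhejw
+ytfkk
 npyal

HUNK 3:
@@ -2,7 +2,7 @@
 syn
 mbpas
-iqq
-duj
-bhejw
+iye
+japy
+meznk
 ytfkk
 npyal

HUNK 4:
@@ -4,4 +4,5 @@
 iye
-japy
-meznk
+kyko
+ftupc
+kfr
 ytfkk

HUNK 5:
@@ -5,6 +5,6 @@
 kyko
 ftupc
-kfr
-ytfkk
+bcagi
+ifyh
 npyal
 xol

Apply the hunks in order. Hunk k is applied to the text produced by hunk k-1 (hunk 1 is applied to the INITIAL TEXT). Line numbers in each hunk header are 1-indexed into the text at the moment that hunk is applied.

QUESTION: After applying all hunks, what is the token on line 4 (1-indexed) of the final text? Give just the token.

Answer: iye

Derivation:
Hunk 1: at line 2 remove [gvwuz,dyi,chuee] add [mbpas,iqq] -> 7 lines: lhox syn mbpas iqq qzwlo npyal xol
Hunk 2: at line 4 remove [qzwlo] add [duj,bhejw,ytfkk] -> 9 lines: lhox syn mbpas iqq duj bhejw ytfkk npyal xol
Hunk 3: at line 2 remove [iqq,duj,bhejw] add [iye,japy,meznk] -> 9 lines: lhox syn mbpas iye japy meznk ytfkk npyal xol
Hunk 4: at line 4 remove [japy,meznk] add [kyko,ftupc,kfr] -> 10 lines: lhox syn mbpas iye kyko ftupc kfr ytfkk npyal xol
Hunk 5: at line 5 remove [kfr,ytfkk] add [bcagi,ifyh] -> 10 lines: lhox syn mbpas iye kyko ftupc bcagi ifyh npyal xol
Final line 4: iye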